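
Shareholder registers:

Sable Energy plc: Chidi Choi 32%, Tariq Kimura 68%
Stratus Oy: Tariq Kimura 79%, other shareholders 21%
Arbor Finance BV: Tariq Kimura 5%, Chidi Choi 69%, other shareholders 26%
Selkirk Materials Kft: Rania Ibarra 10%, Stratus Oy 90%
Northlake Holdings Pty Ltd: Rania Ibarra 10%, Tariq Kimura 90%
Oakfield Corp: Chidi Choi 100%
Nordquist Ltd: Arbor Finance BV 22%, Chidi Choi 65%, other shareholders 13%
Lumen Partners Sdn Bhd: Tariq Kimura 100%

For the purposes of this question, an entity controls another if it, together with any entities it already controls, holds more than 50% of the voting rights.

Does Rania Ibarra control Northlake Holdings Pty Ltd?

Rania's largest direct stake is 10% in Selkirk, which does not meet the threshold, so Rania controls no company.
In Northlake, Rania's side holds only 10%, not > 50%.
So Rania does not control Northlake.

No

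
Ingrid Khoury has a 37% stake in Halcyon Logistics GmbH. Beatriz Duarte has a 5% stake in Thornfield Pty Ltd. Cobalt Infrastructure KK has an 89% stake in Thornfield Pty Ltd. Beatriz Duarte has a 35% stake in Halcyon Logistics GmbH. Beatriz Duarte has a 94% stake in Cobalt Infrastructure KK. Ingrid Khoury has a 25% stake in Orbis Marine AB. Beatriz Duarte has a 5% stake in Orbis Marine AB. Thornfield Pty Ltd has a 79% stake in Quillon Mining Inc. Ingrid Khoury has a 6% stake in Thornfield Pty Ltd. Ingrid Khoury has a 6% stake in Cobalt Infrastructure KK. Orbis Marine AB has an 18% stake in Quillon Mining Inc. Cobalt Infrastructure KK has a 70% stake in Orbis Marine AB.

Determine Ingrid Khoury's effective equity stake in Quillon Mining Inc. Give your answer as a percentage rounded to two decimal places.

14.21%

Ingrid reaches Quillon along 4 paths.
Via Cobalt → Thornfield: 6% × 89% × 79% = 4.2186%.
Via Thornfield: 6% × 79% = 4.74%.
Via Cobalt → Orbis: 6% × 70% × 18% = 0.756%.
Via Orbis: 25% × 18% = 4.5%.
Total: 4.2186% + 4.74% + 0.756% + 4.5% = 14.2146%.
Rounded: 14.21%.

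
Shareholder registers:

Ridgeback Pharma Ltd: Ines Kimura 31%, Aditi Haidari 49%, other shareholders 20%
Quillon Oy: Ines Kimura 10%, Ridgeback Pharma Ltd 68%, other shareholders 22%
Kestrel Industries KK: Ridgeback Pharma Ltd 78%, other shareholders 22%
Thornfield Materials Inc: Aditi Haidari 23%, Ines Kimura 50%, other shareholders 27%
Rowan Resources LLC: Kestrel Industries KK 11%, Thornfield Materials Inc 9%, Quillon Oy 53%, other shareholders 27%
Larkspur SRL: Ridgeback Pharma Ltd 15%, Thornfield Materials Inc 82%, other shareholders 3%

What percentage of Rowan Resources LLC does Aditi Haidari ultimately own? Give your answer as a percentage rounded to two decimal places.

23.93%

Aditi reaches Rowan along 3 paths.
Via Ridgeback → Kestrel: 49% × 78% × 11% = 4.2042%.
Via Thornfield: 23% × 9% = 2.07%.
Via Ridgeback → Quillon: 49% × 68% × 53% = 17.6596%.
Total: 4.2042% + 2.07% + 17.6596% = 23.9338%.
Rounded: 23.93%.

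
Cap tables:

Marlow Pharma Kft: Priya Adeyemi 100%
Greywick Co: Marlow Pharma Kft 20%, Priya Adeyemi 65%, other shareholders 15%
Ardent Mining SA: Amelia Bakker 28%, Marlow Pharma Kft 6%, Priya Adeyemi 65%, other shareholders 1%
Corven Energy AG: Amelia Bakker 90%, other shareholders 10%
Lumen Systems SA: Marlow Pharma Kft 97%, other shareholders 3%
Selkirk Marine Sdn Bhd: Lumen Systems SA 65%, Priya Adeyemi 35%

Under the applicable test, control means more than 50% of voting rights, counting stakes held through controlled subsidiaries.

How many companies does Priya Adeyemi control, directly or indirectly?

Priya holds 100% of Marlow, so Priya controls Marlow.
Marlow and Priya together hold 20% + 65% = 85% of Greywick, so Priya controls Greywick.
Marlow and Priya together hold 6% + 65% = 71% of Ardent, so Priya controls Ardent.
Marlow holds 97% of Lumen, so Priya controls Lumen.
Lumen and Priya together hold 65% + 35% = 100% of Selkirk, so Priya controls Selkirk.
No other company's threshold is met.
Priya controls 5 companies.

5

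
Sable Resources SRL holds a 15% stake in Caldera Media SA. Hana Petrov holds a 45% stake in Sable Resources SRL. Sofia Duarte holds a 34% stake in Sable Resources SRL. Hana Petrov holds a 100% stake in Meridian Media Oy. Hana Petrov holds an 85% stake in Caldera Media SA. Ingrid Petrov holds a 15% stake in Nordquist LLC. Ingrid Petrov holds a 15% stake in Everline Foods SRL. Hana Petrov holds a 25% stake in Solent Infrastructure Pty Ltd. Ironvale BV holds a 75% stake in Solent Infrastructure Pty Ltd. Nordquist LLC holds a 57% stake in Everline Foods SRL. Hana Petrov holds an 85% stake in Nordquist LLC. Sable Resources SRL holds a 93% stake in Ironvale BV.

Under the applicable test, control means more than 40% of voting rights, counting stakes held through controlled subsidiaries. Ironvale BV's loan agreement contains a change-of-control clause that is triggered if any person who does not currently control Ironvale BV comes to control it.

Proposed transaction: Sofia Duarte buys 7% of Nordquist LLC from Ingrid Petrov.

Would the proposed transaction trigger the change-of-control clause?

No

The purchase adds only to Sofia's holdings (Ingrid's stake shrinks), so Sofia is the only person who could newly come to control Ironvale.
Sofia's largest direct stake is 34% in Sable, which does not meet the threshold, so Sofia controls no company.
Neither Sofia nor any entity Sofia controls holds any voting interest in Ironvale.
So before the transaction, Sofia does not control Ironvale.
After the purchase, Sofia holds 7% of Nordquist directly, and Ingrid's stake falls to 8%.
Sofia's side now holds 7% of Nordquist, not > 40%, so Sofia still does not control Nordquist.
After the transaction, neither Sofia nor any entity Sofia controls holds a voting interest in Ironvale, so Sofia still does not control it.
No new person acquires control, so the clause is not triggered.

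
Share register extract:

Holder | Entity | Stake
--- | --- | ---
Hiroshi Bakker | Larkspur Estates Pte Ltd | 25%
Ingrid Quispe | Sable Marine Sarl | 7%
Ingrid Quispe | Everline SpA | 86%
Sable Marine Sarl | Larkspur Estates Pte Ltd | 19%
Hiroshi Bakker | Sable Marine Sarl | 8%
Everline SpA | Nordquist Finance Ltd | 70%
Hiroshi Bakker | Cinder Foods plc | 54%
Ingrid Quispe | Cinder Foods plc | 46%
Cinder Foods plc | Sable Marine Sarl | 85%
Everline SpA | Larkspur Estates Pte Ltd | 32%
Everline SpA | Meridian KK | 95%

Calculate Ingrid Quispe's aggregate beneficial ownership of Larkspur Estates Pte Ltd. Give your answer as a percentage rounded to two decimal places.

Ingrid reaches Larkspur along 3 paths.
Via Everline: 86% × 32% = 27.52%.
Via Cinder → Sable: 46% × 85% × 19% = 7.429%.
Via Sable: 7% × 19% = 1.33%.
Total: 27.52% + 7.429% + 1.33% = 36.279%.
Rounded: 36.28%.

36.28%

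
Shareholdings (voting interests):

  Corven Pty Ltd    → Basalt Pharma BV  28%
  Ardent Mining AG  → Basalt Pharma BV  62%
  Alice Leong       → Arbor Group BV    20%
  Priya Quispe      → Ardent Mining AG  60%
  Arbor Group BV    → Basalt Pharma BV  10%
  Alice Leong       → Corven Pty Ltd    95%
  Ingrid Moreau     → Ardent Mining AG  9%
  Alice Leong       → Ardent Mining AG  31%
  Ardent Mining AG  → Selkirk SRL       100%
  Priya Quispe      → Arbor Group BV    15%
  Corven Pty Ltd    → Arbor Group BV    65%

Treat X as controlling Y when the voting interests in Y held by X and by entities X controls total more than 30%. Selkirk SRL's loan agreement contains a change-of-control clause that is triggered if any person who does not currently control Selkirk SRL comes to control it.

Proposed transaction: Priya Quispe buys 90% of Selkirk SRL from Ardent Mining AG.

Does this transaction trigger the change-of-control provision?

No

The purchase adds only to Priya's holdings (Ardent's stake shrinks), so Priya is the only person who could newly come to control Selkirk.
Priya holds 60% of Ardent, so Priya controls Ardent.
Ardent holds 100% of Selkirk, so Priya controls Selkirk.
So Priya already controls Selkirk before the transaction.
After the purchase, Priya holds 90% of Selkirk directly, and Ardent's stake falls to 10%.
Priya controlled Selkirk already, so this is not a new person acquiring control; every other person's position is unchanged or reduced.
No new person acquires control, so the clause is not triggered.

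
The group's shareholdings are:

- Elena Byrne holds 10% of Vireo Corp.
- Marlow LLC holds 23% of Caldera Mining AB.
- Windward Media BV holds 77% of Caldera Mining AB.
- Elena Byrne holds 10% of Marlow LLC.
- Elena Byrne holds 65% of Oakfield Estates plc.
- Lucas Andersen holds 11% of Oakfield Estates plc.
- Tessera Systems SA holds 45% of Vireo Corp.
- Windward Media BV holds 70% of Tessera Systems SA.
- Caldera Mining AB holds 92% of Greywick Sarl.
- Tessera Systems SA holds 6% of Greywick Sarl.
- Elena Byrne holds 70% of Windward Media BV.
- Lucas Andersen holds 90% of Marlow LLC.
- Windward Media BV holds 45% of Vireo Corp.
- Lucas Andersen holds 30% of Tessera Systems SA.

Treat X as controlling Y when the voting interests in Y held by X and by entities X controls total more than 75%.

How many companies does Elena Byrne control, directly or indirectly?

0

Elena's largest direct stake is 70% in Windward, which does not meet the threshold.
Elena controls 0 companies.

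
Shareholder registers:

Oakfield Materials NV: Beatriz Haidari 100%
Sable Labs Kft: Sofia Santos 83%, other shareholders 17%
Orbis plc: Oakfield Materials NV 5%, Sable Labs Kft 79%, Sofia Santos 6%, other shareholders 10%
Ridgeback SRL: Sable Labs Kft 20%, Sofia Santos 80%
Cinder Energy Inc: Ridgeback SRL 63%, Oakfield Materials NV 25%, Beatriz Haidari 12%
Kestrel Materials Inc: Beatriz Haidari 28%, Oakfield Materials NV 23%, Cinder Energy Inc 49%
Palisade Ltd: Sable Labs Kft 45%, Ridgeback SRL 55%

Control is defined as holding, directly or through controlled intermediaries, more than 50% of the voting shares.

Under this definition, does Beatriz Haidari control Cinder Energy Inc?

No

Beatriz holds 100% of Oakfield, so Beatriz controls Oakfield.
Beatriz and Oakfield together hold 28% + 23% = 51% of Kestrel, so Beatriz controls Kestrel.
In Cinder, Beatriz's side holds only 25% + 12% = 37%, not > 50%.
So Beatriz does not control Cinder.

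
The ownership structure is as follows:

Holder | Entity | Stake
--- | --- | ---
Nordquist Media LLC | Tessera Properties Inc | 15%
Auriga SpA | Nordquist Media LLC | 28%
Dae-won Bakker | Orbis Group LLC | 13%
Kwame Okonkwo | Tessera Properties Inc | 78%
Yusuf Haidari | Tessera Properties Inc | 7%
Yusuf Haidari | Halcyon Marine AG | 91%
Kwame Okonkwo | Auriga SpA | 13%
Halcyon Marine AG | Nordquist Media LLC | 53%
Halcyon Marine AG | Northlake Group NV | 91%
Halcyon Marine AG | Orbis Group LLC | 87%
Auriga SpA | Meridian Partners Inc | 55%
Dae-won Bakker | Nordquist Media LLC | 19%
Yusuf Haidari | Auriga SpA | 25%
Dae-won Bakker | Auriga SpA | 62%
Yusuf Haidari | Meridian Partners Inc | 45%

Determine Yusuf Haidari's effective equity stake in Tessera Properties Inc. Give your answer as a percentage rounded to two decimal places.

Yusuf reaches Tessera along 3 paths.
Via Halcyon → Nordquist: 91% × 53% × 15% = 7.2345%.
Via Auriga → Nordquist: 25% × 28% × 15% = 1.05%.
Direct stake: 7% = 7%.
Total: 7.2345% + 1.05% + 7% = 15.2845%.
Rounded: 15.28%.

15.28%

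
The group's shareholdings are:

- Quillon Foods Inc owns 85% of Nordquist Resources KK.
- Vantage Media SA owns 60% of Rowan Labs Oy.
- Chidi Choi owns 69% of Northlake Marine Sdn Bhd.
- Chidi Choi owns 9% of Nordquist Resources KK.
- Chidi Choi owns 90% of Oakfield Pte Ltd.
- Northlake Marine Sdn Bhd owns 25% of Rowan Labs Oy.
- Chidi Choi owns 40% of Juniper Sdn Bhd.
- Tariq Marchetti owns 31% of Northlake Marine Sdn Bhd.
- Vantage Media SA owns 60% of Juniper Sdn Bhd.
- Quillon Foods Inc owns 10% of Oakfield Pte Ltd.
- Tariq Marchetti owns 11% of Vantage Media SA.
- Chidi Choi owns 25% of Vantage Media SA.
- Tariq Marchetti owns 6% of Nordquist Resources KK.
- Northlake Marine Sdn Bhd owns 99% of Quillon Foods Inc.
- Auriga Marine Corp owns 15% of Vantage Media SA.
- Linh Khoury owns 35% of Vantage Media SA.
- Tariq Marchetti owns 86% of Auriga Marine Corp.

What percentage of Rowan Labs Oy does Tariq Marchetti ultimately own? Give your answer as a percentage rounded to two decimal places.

Tariq reaches Rowan along 3 paths.
Via Auriga → Vantage: 86% × 15% × 60% = 7.74%.
Via Vantage: 11% × 60% = 6.6%.
Via Northlake: 31% × 25% = 7.75%.
Total: 7.74% + 6.6% + 7.75% = 22.09%.

22.09%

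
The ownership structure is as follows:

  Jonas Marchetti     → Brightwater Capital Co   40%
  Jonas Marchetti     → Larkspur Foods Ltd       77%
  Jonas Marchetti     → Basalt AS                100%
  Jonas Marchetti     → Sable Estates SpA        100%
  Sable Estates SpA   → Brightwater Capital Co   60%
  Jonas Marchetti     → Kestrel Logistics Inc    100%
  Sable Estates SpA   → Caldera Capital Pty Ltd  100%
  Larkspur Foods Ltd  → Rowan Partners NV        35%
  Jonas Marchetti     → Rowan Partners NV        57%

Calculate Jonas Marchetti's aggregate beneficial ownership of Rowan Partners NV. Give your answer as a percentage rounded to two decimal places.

Jonas reaches Rowan along 2 paths.
Via Larkspur: 77% × 35% = 26.95%.
Direct stake: 57% = 57%.
Total: 26.95% + 57% = 83.95%.

83.95%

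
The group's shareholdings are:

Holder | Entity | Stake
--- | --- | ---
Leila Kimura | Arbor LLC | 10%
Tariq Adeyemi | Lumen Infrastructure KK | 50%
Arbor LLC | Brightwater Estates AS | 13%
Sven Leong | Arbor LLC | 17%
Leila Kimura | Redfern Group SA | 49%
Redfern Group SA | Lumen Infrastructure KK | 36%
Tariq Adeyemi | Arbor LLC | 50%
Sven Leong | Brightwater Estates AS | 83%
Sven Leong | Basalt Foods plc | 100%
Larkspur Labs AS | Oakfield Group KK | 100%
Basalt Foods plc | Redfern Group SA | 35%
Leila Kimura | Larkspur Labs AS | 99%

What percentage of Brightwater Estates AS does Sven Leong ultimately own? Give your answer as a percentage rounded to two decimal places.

85.21%

Sven reaches Brightwater along 2 paths.
Via Arbor: 17% × 13% = 2.21%.
Direct stake: 83% = 83%.
Total: 2.21% + 83% = 85.21%.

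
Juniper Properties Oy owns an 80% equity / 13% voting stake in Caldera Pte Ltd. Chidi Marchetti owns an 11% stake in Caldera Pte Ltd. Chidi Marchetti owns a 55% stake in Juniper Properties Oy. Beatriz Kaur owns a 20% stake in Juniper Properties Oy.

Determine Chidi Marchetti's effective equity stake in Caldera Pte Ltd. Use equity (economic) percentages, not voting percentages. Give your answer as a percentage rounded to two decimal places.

Chidi reaches Caldera along 2 paths.
Via Juniper: 55% × 80% = 44%.
Direct stake: 11% = 11%.
Total: 44% + 11% = 55%.
Rounded: 55.00%.

55.00%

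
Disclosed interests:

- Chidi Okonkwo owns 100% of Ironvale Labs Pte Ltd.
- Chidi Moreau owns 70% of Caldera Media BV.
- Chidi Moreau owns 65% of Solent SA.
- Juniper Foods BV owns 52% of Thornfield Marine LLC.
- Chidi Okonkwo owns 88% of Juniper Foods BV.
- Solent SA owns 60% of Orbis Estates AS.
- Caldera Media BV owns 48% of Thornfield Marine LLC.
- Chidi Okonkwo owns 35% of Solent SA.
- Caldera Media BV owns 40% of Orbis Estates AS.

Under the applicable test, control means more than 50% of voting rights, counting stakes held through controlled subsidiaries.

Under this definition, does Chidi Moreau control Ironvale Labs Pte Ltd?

Chidi Moreau holds 70% of Caldera, so Chidi Moreau controls Caldera.
Chidi Moreau holds 65% of Solent, so Chidi Moreau controls Solent.
Caldera and Solent together hold 40% + 60% = 100% of Orbis, so Chidi Moreau controls Orbis.
Neither Chidi Moreau nor any entity Chidi Moreau controls holds any voting interest in Ironvale.
So Chidi Moreau does not control Ironvale.

No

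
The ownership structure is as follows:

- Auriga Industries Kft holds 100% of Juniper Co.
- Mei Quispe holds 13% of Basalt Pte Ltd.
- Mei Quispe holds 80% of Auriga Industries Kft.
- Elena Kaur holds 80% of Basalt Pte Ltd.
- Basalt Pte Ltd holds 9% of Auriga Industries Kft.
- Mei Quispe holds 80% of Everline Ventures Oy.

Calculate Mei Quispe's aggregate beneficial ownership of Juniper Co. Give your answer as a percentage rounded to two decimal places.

Mei reaches Juniper along 2 paths.
Via Auriga: 80% × 100% = 80%.
Via Basalt → Auriga: 13% × 9% × 100% = 1.17%.
Total: 80% + 1.17% = 81.17%.

81.17%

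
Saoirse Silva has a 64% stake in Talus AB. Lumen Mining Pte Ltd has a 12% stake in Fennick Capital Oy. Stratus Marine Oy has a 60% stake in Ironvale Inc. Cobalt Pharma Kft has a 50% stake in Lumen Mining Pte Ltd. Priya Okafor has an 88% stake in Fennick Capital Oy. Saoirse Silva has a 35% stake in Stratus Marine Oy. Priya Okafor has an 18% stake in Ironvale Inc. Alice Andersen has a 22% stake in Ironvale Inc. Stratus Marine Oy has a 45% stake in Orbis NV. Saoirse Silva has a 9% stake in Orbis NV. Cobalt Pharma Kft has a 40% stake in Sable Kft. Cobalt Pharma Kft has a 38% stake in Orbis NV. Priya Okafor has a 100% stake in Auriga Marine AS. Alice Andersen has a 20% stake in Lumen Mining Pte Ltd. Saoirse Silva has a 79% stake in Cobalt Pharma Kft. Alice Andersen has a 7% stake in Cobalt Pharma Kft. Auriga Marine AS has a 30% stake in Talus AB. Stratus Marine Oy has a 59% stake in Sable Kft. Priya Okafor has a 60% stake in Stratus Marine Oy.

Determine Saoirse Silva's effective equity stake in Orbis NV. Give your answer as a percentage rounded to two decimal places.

54.77%

Saoirse reaches Orbis along 3 paths.
Via Stratus: 35% × 45% = 15.75%.
Via Cobalt: 79% × 38% = 30.02%.
Direct stake: 9% = 9%.
Total: 15.75% + 30.02% + 9% = 54.77%.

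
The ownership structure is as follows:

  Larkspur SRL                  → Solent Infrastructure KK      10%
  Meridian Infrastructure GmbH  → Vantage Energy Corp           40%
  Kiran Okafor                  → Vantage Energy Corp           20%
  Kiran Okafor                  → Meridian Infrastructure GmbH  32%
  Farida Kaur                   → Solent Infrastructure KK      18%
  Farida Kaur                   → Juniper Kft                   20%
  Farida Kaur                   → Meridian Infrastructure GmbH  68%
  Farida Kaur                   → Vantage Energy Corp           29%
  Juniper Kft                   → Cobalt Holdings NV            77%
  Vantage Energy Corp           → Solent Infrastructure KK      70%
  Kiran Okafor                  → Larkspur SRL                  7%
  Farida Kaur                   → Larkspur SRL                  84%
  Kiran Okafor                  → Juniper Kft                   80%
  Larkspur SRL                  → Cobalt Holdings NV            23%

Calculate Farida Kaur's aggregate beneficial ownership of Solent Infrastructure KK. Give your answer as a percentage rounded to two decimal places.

65.74%

Farida reaches Solent along 4 paths.
Via Larkspur: 84% × 10% = 8.4%.
Direct stake: 18% = 18%.
Via Meridian → Vantage: 68% × 40% × 70% = 19.04%.
Via Vantage: 29% × 70% = 20.3%.
Total: 8.4% + 18% + 19.04% + 20.3% = 65.74%.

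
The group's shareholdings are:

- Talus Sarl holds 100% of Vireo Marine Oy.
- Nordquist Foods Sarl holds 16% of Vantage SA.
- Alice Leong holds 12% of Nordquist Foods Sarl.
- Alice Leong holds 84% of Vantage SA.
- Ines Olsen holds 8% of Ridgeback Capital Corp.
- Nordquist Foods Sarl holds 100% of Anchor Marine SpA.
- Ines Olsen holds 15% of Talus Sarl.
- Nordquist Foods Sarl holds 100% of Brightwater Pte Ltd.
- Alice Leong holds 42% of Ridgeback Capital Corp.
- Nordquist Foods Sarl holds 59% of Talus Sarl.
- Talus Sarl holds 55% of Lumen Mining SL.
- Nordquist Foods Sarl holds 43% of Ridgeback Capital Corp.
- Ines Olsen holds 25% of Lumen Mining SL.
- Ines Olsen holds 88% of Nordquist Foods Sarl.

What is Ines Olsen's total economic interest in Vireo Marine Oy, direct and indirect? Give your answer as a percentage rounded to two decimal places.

66.92%

Ines reaches Vireo along 2 paths.
Via Nordquist → Talus: 88% × 59% × 100% = 51.92%.
Via Talus: 15% × 100% = 15%.
Total: 51.92% + 15% = 66.92%.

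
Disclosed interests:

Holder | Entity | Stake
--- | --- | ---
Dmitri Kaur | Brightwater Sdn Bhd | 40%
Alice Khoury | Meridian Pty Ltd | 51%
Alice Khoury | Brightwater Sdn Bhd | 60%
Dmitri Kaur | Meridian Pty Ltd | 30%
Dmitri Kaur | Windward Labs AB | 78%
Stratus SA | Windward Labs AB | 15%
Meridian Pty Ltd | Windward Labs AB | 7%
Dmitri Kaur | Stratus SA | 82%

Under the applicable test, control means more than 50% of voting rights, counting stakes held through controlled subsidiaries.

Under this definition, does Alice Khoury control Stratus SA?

Alice holds 60% of Brightwater, so Alice controls Brightwater.
Alice holds 51% of Meridian, so Alice controls Meridian.
Neither Alice nor any entity Alice controls holds any voting interest in Stratus.
So Alice does not control Stratus.

No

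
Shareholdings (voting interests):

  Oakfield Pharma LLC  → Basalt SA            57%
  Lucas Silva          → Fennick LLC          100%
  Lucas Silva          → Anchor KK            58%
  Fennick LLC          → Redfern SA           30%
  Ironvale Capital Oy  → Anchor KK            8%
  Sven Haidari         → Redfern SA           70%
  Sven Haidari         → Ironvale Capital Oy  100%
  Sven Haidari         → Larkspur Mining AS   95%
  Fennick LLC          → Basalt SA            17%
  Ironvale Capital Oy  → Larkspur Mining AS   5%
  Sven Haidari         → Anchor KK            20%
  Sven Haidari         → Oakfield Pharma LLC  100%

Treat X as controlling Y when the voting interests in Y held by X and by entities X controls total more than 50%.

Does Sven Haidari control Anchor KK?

Sven holds 100% of Ironvale, so Sven controls Ironvale.
Sven holds 70% of Redfern, so Sven controls Redfern.
Sven holds 100% of Oakfield, so Sven controls Oakfield.
Oakfield holds 57% of Basalt, so Sven controls Basalt.
Ironvale and Sven together hold 5% + 95% = 100% of Larkspur, so Sven controls Larkspur.
In Anchor, Sven's side holds only 8% + 20% = 28%, not > 50%.
So Sven does not control Anchor.

No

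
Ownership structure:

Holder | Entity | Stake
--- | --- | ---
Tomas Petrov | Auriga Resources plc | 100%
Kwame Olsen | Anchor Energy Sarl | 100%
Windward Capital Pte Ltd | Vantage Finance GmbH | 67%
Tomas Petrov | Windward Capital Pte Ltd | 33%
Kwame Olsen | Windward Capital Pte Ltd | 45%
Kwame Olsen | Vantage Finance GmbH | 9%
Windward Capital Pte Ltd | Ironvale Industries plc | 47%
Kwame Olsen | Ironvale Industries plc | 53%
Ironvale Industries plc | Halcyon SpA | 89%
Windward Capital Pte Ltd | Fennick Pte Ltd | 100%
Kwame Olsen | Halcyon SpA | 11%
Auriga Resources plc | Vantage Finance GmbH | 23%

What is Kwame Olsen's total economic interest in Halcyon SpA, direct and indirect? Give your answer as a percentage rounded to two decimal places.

Kwame reaches Halcyon along 3 paths.
Via Windward → Ironvale: 45% × 47% × 89% = 18.8235%.
Via Ironvale: 53% × 89% = 47.17%.
Direct stake: 11% = 11%.
Total: 18.8235% + 47.17% + 11% = 76.9935%.
Rounded: 76.99%.

76.99%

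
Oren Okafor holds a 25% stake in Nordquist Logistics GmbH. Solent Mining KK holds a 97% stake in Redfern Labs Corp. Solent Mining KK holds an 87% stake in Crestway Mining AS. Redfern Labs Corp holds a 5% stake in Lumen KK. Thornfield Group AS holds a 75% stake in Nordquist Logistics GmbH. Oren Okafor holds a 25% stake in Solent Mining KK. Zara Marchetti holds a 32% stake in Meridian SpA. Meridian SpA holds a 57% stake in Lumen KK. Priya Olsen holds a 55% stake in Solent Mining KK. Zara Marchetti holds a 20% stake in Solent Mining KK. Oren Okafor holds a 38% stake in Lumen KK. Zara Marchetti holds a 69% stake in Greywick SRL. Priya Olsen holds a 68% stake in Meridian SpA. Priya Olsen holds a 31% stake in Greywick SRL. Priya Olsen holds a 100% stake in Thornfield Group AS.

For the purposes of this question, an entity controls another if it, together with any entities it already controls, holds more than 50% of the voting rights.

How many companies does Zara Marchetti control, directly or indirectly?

1

Zara holds 69% of Greywick, so Zara controls Greywick.
No other company's threshold is met.
Zara controls 1 company.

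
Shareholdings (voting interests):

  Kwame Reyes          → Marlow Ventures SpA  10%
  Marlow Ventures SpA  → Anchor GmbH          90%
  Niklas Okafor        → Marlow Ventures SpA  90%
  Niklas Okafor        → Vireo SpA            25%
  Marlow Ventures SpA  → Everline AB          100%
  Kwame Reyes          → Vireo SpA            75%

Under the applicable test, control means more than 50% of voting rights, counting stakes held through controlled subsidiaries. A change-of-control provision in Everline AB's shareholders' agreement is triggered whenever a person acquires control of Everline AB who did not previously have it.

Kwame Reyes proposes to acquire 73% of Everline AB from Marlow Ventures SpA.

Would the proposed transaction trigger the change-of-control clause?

Yes

The purchase adds only to Kwame's holdings (Marlow's stake shrinks), so Kwame is the only person who could newly come to control Everline.
Kwame holds 75% of Vireo, so Kwame controls Vireo.
Neither Kwame nor any entity Kwame controls holds any voting interest in Everline.
So before the transaction, Kwame does not control Everline.
After the purchase, Kwame holds 73% of Everline directly, and Marlow's stake falls to 27%.
Kwame holds 73% of Everline, so Kwame controls Everline.
Kwame did not control Everline before and does after, so the clause is triggered.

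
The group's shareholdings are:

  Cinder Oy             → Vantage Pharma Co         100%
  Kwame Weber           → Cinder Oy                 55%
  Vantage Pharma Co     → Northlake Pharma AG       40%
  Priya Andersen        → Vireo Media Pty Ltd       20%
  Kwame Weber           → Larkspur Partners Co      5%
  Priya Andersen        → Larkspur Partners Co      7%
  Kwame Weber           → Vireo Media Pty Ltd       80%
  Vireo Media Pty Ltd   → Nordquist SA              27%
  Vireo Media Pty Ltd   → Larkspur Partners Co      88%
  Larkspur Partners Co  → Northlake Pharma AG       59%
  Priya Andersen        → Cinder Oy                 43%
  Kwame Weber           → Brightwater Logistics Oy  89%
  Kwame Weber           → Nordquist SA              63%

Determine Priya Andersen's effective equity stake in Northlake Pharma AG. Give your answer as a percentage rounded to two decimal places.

31.71%

Priya reaches Northlake along 3 paths.
Via Cinder → Vantage: 43% × 100% × 40% = 17.2%.
Via Larkspur: 7% × 59% = 4.13%.
Via Vireo → Larkspur: 20% × 88% × 59% = 10.384%.
Total: 17.2% + 4.13% + 10.384% = 31.714%.
Rounded: 31.71%.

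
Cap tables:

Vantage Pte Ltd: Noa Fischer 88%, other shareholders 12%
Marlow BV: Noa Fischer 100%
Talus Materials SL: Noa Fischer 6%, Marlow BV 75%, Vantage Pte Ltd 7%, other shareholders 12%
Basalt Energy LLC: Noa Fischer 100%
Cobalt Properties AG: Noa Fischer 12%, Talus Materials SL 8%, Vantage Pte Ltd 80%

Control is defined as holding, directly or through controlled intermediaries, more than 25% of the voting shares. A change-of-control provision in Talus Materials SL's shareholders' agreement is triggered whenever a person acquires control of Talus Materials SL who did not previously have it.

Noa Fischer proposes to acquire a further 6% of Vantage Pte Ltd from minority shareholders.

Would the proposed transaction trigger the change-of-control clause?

The purchase changes only Noa's holdings, so Noa is the only person who could newly come to control Talus.
Noa holds 88% of Vantage, so Noa controls Vantage.
Noa holds 100% of Marlow, so Noa controls Marlow.
Noa and Marlow and Vantage together hold 6% + 75% + 7% = 88% of Talus, so Noa controls Talus.
So Noa already controls Talus before the transaction.
After the purchase, Noa's direct stake in Vantage rises to 88% + 6% = 94%.
Noa controlled Talus already, so this is not a new person acquiring control; every other person's position is unchanged or reduced.
No new person acquires control, so the clause is not triggered.

No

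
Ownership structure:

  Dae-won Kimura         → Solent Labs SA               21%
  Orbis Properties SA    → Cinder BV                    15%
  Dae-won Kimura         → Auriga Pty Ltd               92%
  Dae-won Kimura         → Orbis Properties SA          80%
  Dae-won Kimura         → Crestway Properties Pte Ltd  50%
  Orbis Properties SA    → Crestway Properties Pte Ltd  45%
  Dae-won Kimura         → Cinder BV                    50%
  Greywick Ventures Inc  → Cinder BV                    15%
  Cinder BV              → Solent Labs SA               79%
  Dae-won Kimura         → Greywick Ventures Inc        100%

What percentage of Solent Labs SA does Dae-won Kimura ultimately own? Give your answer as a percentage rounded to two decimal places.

Dae-won reaches Solent along 4 paths.
Via Greywick → Cinder: 100% × 15% × 79% = 11.85%.
Via Cinder: 50% × 79% = 39.5%.
Via Orbis → Cinder: 80% × 15% × 79% = 9.48%.
Direct stake: 21% = 21%.
Total: 11.85% + 39.5% + 9.48% + 21% = 81.83%.

81.83%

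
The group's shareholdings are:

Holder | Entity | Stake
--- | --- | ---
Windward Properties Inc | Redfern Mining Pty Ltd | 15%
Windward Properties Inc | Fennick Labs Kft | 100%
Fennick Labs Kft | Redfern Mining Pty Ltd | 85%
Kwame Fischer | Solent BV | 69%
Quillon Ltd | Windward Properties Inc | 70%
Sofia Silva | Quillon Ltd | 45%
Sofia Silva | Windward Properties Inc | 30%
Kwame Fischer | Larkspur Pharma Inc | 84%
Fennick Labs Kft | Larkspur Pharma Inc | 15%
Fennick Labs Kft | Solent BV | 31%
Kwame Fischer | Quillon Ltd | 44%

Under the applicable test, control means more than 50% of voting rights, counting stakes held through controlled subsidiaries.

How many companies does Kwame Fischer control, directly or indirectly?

2

Kwame holds 69% of Solent, so Kwame controls Solent.
Kwame holds 84% of Larkspur, so Kwame controls Larkspur.
No other company's threshold is met.
Kwame controls 2 companies.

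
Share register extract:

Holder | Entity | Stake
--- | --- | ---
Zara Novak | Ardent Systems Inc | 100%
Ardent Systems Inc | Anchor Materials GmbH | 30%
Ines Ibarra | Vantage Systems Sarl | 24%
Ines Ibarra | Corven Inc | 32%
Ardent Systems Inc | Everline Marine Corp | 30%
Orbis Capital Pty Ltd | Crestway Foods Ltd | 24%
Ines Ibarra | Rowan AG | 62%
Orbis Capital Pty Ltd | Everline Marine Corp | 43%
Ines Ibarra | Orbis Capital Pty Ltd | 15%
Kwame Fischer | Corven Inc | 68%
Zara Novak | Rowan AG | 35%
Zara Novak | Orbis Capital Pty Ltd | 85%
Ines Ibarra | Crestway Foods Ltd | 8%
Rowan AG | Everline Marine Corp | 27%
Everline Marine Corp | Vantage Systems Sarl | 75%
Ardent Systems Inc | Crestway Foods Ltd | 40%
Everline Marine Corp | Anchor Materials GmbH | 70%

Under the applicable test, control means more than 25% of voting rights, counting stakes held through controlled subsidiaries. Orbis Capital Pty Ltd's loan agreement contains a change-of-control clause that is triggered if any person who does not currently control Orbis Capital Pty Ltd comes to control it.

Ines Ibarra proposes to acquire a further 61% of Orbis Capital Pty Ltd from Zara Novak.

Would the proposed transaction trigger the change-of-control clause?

Yes

The purchase adds only to Ines's holdings (Zara's stake shrinks), so Ines is the only person who could newly come to control Orbis.
Ines holds 62% of Rowan, so Ines controls Rowan.
Ines holds 32% of Corven, so Ines controls Corven.
Rowan holds 27% of Everline, so Ines controls Everline.
Everline holds 70% of Anchor, so Ines controls Anchor.
Everline and Ines together hold 75% + 24% = 99% of Vantage, so Ines controls Vantage.
In Orbis, Ines's side holds only 15%, not > 25%.
So before the transaction, Ines does not control Orbis.
After the purchase, Ines's direct stake in Orbis rises to 15% + 61% = 76%, and Zara's stake falls to 24%.
Ines holds 76% of Orbis, so Ines controls Orbis.
Ines did not control Orbis before and does after, so the clause is triggered.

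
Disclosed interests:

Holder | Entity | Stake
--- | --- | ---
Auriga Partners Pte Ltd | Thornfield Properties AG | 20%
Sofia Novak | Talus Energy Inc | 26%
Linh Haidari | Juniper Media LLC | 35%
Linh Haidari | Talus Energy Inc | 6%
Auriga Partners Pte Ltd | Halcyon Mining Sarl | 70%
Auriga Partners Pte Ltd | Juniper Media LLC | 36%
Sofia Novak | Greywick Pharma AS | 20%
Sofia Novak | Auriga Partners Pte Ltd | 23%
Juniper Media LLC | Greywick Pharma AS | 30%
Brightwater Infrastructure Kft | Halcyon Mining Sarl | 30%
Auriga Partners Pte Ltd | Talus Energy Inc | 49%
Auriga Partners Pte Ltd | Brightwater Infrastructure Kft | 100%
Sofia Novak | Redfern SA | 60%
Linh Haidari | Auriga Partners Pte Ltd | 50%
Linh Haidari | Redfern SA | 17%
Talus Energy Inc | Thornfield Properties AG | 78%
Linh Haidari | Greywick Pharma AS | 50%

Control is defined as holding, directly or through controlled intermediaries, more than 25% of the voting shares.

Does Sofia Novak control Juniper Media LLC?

Sofia holds 60% of Redfern, so Sofia controls Redfern.
Sofia holds 26% of Talus, so Sofia controls Talus.
Talus holds 78% of Thornfield, so Sofia controls Thornfield.
Neither Sofia nor any entity Sofia controls holds any voting interest in Juniper.
So Sofia does not control Juniper.

No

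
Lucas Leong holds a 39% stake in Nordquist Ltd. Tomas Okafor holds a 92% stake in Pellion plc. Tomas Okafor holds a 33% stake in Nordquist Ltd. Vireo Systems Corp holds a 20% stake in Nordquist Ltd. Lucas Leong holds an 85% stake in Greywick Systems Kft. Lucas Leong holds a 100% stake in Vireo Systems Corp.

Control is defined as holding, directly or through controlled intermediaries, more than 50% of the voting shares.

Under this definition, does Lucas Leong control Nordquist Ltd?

Yes

Lucas holds 100% of Vireo, so Lucas controls Vireo.
Vireo and Lucas together hold 20% + 39% = 59% of Nordquist, so Lucas controls Nordquist.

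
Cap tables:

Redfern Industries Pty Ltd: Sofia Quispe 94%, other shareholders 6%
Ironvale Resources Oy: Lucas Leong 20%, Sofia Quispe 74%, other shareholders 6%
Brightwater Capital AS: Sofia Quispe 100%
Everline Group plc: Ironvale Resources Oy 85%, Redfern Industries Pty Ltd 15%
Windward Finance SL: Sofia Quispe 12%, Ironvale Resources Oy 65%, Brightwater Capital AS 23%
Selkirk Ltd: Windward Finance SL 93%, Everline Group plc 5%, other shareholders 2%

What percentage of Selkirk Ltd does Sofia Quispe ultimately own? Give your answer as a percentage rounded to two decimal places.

81.13%

Sofia reaches Selkirk along 5 paths.
Via Windward: 12% × 93% = 11.16%.
Via Ironvale → Windward: 74% × 65% × 93% = 44.733%.
Via Brightwater → Windward: 100% × 23% × 93% = 21.39%.
Via Ironvale → Everline: 74% × 85% × 5% = 3.145%.
Via Redfern → Everline: 94% × 15% × 5% = 0.705%.
Total: 11.16% + 44.733% + 21.39% + 3.145% + 0.705% = 81.133%.
Rounded: 81.13%.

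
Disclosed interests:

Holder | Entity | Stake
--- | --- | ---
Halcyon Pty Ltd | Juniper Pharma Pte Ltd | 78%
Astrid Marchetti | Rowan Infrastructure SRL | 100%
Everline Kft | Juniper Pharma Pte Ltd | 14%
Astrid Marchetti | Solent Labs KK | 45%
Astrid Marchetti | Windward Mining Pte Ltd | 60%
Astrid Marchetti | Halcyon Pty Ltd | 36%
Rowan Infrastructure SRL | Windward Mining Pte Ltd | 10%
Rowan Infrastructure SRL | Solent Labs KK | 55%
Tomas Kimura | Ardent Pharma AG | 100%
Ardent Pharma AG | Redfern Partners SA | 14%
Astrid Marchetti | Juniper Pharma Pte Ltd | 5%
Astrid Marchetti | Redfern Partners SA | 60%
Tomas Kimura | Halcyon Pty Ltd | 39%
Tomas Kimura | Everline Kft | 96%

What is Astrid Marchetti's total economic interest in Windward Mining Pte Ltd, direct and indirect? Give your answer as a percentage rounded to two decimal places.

Astrid reaches Windward along 2 paths.
Direct stake: 60% = 60%.
Via Rowan: 100% × 10% = 10%.
Total: 60% + 10% = 70%.
Rounded: 70.00%.

70.00%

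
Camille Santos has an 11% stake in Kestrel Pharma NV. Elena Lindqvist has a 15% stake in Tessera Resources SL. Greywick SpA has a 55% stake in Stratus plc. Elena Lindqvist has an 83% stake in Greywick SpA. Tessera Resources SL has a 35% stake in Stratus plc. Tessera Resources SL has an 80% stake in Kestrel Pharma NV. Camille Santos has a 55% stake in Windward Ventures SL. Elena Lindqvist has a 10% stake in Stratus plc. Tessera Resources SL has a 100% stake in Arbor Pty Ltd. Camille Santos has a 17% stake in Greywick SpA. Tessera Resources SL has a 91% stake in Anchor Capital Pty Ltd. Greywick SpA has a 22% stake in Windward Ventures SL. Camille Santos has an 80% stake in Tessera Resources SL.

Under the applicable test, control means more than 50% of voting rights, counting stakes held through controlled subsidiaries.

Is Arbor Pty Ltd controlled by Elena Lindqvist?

Elena holds 83% of Greywick, so Elena controls Greywick.
Greywick and Elena together hold 55% + 10% = 65% of Stratus, so Elena controls Stratus.
Neither Elena nor any entity Elena controls holds any voting interest in Arbor.
So Elena does not control Arbor.

No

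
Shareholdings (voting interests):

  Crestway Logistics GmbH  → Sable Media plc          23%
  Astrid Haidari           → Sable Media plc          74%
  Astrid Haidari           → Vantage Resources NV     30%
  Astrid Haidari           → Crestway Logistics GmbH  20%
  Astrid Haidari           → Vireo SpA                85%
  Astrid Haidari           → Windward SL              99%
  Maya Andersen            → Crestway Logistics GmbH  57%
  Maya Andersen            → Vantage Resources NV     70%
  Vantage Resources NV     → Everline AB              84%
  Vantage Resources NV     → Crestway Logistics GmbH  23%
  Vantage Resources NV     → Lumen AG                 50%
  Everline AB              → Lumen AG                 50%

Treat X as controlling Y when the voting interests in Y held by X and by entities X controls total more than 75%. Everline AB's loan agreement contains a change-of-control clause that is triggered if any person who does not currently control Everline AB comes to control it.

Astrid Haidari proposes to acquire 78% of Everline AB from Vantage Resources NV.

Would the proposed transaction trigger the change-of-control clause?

The purchase adds only to Astrid's holdings (Vantage's stake shrinks), so Astrid is the only person who could newly come to control Everline.
Astrid holds 99% of Windward, so Astrid controls Windward.
Astrid holds 85% of Vireo, so Astrid controls Vireo.
Neither Astrid nor any entity Astrid controls holds any voting interest in Everline.
So before the transaction, Astrid does not control Everline.
After the purchase, Astrid holds 78% of Everline directly, and Vantage's stake falls to 6%.
Astrid holds 78% of Everline, so Astrid controls Everline.
Astrid did not control Everline before and does after, so the clause is triggered.

Yes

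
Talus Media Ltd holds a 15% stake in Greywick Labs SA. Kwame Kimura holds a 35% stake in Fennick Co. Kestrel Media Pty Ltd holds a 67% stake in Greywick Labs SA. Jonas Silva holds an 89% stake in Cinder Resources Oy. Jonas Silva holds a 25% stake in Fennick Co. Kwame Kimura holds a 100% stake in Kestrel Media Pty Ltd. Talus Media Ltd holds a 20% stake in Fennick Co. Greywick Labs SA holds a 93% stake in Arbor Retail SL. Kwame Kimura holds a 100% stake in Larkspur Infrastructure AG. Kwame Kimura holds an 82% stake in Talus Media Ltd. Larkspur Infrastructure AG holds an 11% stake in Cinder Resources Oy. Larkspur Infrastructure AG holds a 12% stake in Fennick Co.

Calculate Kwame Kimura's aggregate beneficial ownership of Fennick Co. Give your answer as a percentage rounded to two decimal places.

63.40%

Kwame reaches Fennick along 3 paths.
Direct stake: 35% = 35%.
Via Larkspur: 100% × 12% = 12%.
Via Talus: 82% × 20% = 16.4%.
Total: 35% + 12% + 16.4% = 63.4%.
Rounded: 63.40%.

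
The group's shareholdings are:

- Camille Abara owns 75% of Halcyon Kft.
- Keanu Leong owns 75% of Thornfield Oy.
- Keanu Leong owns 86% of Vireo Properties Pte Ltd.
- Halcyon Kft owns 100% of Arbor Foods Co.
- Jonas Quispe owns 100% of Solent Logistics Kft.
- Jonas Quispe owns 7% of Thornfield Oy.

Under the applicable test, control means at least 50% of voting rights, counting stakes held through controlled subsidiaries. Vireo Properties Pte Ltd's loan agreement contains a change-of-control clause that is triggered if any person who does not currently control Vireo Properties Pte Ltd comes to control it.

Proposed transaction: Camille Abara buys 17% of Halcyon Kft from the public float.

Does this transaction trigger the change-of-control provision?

The purchase changes only Camille's holdings, so Camille is the only person who could newly come to control Vireo.
Camille holds 75% of Halcyon, so Camille controls Halcyon.
Halcyon holds 100% of Arbor, so Camille controls Arbor.
Neither Camille nor any entity Camille controls holds any voting interest in Vireo.
So before the transaction, Camille does not control Vireo.
After the purchase, Camille's direct stake in Halcyon rises to 75% + 17% = 92%.
Camille holds 92% of Halcyon, so Camille controls Halcyon.
After the transaction, neither Camille nor any entity Camille controls holds a voting interest in Vireo, so Camille still does not control it.
No new person acquires control, so the clause is not triggered.

No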